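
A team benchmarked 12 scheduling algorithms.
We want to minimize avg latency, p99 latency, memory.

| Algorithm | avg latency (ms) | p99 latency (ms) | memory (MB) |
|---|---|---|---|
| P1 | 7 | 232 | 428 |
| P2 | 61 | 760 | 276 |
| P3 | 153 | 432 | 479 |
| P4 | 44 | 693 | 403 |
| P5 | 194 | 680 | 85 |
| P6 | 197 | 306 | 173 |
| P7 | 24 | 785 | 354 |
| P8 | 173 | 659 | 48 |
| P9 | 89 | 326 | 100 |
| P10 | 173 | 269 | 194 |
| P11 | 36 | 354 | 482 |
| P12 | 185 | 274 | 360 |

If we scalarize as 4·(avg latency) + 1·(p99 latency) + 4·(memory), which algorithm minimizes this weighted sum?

P9

P1: 4·7 + 1·232 + 4·428 = 1972
P2: 4·61 + 1·760 + 4·276 = 2108
P3: 4·153 + 1·432 + 4·479 = 2960
P4: 4·44 + 1·693 + 4·403 = 2481
P5: 4·194 + 1·680 + 4·85 = 1796
P6: 4·197 + 1·306 + 4·173 = 1786
P7: 4·24 + 1·785 + 4·354 = 2297
P8: 4·173 + 1·659 + 4·48 = 1543
P9: 4·89 + 1·326 + 4·100 = 1082
P10: 4·173 + 1·269 + 4·194 = 1737
P11: 4·36 + 1·354 + 4·482 = 2426
P12: 4·185 + 1·274 + 4·360 = 2454
Lowest: P9 at 1082.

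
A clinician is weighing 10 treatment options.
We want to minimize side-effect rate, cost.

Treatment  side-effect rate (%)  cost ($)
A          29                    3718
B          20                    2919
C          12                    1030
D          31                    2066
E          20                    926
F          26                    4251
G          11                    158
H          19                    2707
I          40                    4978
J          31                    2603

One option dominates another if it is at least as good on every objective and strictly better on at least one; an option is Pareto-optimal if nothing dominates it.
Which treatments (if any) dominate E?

G: side-effect rate 11≤20, cost 158≤926 — dominates E.
Others (A, B, C, D, F, H, I, J) are each worse than E on at least one objective.

G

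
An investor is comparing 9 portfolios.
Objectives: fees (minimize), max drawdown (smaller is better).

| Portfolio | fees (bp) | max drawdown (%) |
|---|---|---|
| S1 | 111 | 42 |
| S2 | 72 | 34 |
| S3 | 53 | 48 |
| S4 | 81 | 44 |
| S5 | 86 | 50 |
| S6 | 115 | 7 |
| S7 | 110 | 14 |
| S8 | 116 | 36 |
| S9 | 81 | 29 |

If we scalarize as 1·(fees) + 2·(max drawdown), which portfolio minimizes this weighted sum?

S6

S1: 1·111 + 2·42 = 195
S2: 1·72 + 2·34 = 140
S3: 1·53 + 2·48 = 149
S4: 1·81 + 2·44 = 169
S5: 1·86 + 2·50 = 186
S6: 1·115 + 2·7 = 129
S7: 1·110 + 2·14 = 138
S8: 1·116 + 2·36 = 188
S9: 1·81 + 2·29 = 139
Lowest: S6 at 129.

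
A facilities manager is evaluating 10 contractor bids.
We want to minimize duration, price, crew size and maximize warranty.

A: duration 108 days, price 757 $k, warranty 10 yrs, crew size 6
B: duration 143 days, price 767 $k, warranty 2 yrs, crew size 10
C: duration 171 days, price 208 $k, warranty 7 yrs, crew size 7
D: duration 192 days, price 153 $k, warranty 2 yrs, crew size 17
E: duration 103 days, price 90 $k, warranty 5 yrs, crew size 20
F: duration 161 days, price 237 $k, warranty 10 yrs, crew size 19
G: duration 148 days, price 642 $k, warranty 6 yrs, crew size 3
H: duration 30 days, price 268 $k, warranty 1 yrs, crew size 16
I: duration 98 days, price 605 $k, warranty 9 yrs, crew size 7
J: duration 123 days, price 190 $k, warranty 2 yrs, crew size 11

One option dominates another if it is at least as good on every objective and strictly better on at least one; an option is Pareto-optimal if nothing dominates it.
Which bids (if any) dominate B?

A: duration 108≤143, price 757≤767, warranty 10≥2, crew size 6≤10 — dominates B.
I: duration 98≤143, price 605≤767, warranty 9≥2, crew size 7≤10 — dominates B.
Others (C, D, E, F, G, H, J) are each worse than B on at least one objective.

A, I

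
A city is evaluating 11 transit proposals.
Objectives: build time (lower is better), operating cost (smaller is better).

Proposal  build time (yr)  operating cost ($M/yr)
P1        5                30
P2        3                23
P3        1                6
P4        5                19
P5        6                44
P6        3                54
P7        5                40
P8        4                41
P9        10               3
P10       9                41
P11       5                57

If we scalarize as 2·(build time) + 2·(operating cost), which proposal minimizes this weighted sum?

P1: 2·5 + 2·30 = 70
P2: 2·3 + 2·23 = 52
P3: 2·1 + 2·6 = 14
P4: 2·5 + 2·19 = 48
P5: 2·6 + 2·44 = 100
P6: 2·3 + 2·54 = 114
P7: 2·5 + 2·40 = 90
P8: 2·4 + 2·41 = 90
P9: 2·10 + 2·3 = 26
P10: 2·9 + 2·41 = 100
P11: 2·5 + 2·57 = 124
Lowest: P3 at 14.

P3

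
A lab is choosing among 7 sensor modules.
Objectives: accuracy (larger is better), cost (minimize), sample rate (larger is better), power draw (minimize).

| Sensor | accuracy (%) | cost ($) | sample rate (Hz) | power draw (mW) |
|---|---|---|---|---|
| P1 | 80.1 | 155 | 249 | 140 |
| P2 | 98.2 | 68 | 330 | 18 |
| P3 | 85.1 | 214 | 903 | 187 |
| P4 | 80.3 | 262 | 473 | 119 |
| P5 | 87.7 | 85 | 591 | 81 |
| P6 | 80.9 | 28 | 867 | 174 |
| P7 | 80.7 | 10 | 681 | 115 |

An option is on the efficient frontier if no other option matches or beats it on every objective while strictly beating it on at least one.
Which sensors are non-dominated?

P1: dominated by P2 (accuracy 98.2≥80.1, cost 68≤155, sample rate 330≥249, power draw 18≤140).
P2: not dominated (best accuracy).
P3: not dominated (best sample rate).
P4: dominated by P5 (accuracy 87.7≥80.3, cost 85≤262, sample rate 591≥473, power draw 81≤119).
P5: not dominated.
P6: not dominated.
P7: not dominated (best cost).

P2, P3, P5, P6, P7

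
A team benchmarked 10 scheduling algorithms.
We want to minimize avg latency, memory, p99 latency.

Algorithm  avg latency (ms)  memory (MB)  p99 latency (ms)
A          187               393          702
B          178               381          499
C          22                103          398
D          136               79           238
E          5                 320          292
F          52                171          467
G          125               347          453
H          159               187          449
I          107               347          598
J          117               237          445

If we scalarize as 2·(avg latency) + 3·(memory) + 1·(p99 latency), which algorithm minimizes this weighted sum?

A: 2·187 + 3·393 + 1·702 = 2255
B: 2·178 + 3·381 + 1·499 = 1998
C: 2·22 + 3·103 + 1·398 = 751
D: 2·136 + 3·79 + 1·238 = 747
E: 2·5 + 3·320 + 1·292 = 1262
F: 2·52 + 3·171 + 1·467 = 1084
G: 2·125 + 3·347 + 1·453 = 1744
H: 2·159 + 3·187 + 1·449 = 1328
I: 2·107 + 3·347 + 1·598 = 1853
J: 2·117 + 3·237 + 1·445 = 1390
Lowest: D at 747.

D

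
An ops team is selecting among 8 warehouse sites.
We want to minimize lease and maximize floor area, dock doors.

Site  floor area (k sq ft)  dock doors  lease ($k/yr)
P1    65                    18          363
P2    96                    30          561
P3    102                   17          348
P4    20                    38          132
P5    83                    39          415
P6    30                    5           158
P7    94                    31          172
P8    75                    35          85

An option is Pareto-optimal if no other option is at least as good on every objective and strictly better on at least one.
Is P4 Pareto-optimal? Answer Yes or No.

P1: worse on dock doors (18 vs 38).
P2: worse on dock doors (30 vs 38).
P3: worse on dock doors (17 vs 38).
P5: worse on lease (415 vs 132).
P6: worse on dock doors (5 vs 38).
P7: worse on dock doors (31 vs 38).
P8: worse on dock doors (35 vs 38).
No option is at least as good as P4 on every objective and strictly better on one.

Yes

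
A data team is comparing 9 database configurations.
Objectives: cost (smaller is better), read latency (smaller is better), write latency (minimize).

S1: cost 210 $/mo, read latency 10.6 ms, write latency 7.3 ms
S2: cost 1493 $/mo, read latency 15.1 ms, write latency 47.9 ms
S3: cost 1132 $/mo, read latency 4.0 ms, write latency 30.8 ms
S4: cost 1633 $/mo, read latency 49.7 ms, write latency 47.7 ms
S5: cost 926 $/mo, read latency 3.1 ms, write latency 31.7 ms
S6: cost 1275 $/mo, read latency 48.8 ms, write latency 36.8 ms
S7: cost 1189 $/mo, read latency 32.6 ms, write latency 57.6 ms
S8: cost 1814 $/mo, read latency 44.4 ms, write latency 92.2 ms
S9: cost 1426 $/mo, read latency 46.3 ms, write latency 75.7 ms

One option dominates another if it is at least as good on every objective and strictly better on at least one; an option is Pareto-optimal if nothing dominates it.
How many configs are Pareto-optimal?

3

S1: not dominated (best cost).
S2: dominated by S1 (cost 210≤1493, read latency 10.6≤15.1, write latency 7.3≤47.9).
S3: not dominated.
S4: dominated by S1 (cost 210≤1633, read latency 10.6≤49.7, write latency 7.3≤47.7).
S5: not dominated (best read latency).
S6: dominated by S1 (cost 210≤1275, read latency 10.6≤48.8, write latency 7.3≤36.8).
S7: dominated by S1 (cost 210≤1189, read latency 10.6≤32.6, write latency 7.3≤57.6).
S8: dominated by S1 (cost 210≤1814, read latency 10.6≤44.4, write latency 7.3≤92.2).
S9: dominated by S1 (cost 210≤1426, read latency 10.6≤46.3, write latency 7.3≤75.7).
Pareto-optimal: S1, S3, S5 → 3.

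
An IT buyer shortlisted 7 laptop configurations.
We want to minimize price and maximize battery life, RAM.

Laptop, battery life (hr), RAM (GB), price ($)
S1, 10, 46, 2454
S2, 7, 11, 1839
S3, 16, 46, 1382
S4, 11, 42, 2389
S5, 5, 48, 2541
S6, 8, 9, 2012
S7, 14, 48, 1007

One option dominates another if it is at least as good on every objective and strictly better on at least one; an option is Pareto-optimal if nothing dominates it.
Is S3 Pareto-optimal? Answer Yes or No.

Yes

S1: worse on battery life (10 vs 16).
S2: worse on battery life (7 vs 16).
S4: worse on battery life (11 vs 16).
S5: worse on battery life (5 vs 16).
S6: worse on battery life (8 vs 16).
S7: worse on battery life (14 vs 16).
No option is at least as good as S3 on every objective and strictly better on one.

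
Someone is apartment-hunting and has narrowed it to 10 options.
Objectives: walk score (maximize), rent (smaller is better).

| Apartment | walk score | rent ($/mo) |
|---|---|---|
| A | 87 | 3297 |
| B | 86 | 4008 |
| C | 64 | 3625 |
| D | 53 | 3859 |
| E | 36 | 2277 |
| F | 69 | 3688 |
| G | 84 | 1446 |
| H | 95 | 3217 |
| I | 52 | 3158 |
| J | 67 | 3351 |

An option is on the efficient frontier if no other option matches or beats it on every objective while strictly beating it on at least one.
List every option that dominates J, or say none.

A, G, H

A: walk score 87≥67, rent 3297≤3351 — dominates J.
G: walk score 84≥67, rent 1446≤3351 — dominates J.
H: walk score 95≥67, rent 3217≤3351 — dominates J.
Others (B, C, D, E, F, I) are each worse than J on at least one objective.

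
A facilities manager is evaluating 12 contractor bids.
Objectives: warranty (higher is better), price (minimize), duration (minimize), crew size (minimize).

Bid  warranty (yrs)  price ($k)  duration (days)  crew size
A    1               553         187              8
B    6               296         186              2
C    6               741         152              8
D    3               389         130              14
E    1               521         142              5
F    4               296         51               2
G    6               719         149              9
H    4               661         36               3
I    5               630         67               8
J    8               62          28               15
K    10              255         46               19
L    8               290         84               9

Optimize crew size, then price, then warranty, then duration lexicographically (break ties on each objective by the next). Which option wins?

First minimize crew size: best is 2, kept {B, F}.
Then minimize price: best is 296, kept {B, F}.
Then maximize warranty: best is 6, kept {B}.

B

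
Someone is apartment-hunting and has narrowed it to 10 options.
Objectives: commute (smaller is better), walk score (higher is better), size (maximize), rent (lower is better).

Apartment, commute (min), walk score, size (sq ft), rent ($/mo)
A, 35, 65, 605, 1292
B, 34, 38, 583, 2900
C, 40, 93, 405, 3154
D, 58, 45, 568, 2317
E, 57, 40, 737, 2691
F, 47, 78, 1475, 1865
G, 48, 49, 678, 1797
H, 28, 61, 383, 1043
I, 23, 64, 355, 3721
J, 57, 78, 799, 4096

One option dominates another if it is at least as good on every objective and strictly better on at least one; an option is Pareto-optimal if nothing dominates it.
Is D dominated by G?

G vs D: commute 48≤58, walk score 49≥45, size 678≥568, rent 1797≤2317 — G is at least as good on every objective with at least one strict improvement.

Yes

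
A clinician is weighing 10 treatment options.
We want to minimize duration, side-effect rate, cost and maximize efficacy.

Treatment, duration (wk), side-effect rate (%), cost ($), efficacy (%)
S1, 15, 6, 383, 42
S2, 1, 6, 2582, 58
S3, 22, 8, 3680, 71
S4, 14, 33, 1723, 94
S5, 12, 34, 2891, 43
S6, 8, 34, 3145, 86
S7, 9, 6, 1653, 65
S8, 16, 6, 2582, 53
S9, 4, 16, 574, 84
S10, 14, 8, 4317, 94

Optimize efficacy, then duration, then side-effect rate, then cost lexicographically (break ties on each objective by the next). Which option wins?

S10

First maximize efficacy: best is 94, kept {S4, S10}.
Then minimize duration: best is 14, kept {S4, S10}.
Then minimize side-effect rate: best is 8, kept {S10}.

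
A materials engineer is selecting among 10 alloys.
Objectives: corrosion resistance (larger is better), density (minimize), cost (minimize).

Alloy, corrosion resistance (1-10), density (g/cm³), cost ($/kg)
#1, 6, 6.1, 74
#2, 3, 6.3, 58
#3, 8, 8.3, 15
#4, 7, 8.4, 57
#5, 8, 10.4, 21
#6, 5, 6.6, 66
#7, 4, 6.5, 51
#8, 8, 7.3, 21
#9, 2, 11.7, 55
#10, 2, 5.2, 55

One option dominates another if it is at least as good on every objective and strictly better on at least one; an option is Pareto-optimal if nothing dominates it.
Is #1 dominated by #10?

No

#10 vs #1: #10 is worse on corrosion resistance (2 vs 6), so it does not dominate #1.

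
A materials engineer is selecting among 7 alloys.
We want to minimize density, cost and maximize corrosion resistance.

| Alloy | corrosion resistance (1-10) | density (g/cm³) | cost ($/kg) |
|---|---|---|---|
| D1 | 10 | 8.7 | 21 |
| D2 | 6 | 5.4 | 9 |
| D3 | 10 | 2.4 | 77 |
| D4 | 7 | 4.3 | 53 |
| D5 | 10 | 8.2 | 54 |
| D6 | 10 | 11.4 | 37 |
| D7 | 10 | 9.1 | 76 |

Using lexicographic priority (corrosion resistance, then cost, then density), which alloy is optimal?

D1

First maximize corrosion resistance: best is 10, kept {D1, D3, D5, D6, D7}.
Then minimize cost: best is 21, kept {D1}.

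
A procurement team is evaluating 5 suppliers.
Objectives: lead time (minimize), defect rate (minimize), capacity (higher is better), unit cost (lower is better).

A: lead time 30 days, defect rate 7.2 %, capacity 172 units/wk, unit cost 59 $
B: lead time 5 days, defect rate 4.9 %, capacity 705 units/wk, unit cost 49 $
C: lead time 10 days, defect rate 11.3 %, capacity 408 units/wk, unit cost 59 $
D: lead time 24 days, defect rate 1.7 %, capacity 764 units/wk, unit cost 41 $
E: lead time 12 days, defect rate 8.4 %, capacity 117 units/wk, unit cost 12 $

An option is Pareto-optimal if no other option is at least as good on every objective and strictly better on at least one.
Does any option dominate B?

No

A: worse on lead time (30 vs 5).
C: worse on lead time (10 vs 5).
D: worse on lead time (24 vs 5).
E: worse on lead time (12 vs 5).
No option is at least as good as B on every objective and strictly better on one.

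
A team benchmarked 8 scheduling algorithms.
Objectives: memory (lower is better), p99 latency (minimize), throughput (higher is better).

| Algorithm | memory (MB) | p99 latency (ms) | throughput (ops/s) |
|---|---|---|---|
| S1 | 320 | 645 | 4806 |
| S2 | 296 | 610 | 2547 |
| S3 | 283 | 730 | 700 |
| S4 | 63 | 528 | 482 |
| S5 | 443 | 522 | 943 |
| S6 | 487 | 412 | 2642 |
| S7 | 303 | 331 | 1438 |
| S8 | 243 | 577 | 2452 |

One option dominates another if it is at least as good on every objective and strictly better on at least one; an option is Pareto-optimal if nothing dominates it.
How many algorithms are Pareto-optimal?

S1: not dominated (best throughput).
S2: not dominated.
S3: dominated by S8 (memory 243≤283, p99 latency 577≤730, throughput 2452≥700).
S4: not dominated (best memory).
S5: dominated by S7 (memory 303≤443, p99 latency 331≤522, throughput 1438≥943).
S6: not dominated.
S7: not dominated (best p99 latency).
S8: not dominated.
Pareto-optimal: S1, S2, S4, S6, S7, S8 → 6.

6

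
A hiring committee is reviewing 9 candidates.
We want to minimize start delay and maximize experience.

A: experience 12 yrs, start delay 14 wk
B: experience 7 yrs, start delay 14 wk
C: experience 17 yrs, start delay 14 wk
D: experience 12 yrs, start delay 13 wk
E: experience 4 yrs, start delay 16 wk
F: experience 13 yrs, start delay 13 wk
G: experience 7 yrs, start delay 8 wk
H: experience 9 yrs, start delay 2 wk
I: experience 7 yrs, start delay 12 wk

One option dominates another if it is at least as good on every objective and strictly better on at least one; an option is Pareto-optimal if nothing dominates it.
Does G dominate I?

Yes

G vs I: experience 7≥7, start delay 8≤12 — G is at least as good on every objective with at least one strict improvement.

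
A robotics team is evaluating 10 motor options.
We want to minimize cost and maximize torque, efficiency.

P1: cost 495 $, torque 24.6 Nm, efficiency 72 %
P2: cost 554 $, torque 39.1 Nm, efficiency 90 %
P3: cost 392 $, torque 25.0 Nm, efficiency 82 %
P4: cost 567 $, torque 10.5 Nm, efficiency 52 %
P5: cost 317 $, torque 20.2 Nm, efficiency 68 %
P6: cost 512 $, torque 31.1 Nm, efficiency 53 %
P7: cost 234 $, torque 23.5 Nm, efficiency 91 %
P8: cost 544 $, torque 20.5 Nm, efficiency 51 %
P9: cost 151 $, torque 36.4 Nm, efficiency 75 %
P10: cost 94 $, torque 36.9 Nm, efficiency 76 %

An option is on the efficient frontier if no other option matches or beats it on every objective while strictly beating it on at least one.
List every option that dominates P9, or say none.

P10: cost 94≤151, torque 36.9≥36.4, efficiency 76≥75 — dominates P9.
Others (P1, P2, P3, P4, P5, P6, P7, P8) are each worse than P9 on at least one objective.

P10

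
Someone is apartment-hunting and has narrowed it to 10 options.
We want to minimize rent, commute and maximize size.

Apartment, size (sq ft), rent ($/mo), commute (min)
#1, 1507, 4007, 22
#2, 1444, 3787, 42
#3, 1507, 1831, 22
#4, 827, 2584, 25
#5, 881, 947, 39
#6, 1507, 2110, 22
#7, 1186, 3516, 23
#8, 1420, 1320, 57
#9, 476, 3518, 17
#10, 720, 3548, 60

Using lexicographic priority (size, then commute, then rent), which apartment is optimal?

#3

First maximize size: best is 1507, kept {#1, #3, #6}.
Then minimize commute: best is 22, kept {#1, #3, #6}.
Then minimize rent: best is 1831, kept {#3}.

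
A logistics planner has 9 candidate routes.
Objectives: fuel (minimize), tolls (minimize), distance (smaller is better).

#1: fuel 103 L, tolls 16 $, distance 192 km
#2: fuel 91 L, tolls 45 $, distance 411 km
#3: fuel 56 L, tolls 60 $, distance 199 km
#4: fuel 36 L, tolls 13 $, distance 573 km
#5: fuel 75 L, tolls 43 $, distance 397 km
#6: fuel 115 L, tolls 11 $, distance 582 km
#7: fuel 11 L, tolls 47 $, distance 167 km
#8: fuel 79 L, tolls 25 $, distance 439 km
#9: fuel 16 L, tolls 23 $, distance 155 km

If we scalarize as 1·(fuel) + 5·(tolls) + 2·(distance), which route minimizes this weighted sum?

#1: 1·103 + 5·16 + 2·192 = 567
#2: 1·91 + 5·45 + 2·411 = 1138
#3: 1·56 + 5·60 + 2·199 = 754
#4: 1·36 + 5·13 + 2·573 = 1247
#5: 1·75 + 5·43 + 2·397 = 1084
#6: 1·115 + 5·11 + 2·582 = 1334
#7: 1·11 + 5·47 + 2·167 = 580
#8: 1·79 + 5·25 + 2·439 = 1082
#9: 1·16 + 5·23 + 2·155 = 441
Lowest: #9 at 441.

#9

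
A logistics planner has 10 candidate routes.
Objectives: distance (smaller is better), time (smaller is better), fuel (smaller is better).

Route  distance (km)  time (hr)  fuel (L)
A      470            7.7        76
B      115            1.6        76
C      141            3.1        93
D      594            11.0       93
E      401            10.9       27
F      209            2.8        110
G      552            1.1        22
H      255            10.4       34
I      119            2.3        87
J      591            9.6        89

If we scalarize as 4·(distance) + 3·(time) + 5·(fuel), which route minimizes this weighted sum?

A: 4·470 + 3·7.7 + 5·76 = 2283.1
B: 4·115 + 3·1.6 + 5·76 = 844.8
C: 4·141 + 3·3.1 + 5·93 = 1038.3
D: 4·594 + 3·11.0 + 5·93 = 2874.0
E: 4·401 + 3·10.9 + 5·27 = 1771.7
F: 4·209 + 3·2.8 + 5·110 = 1394.4
G: 4·552 + 3·1.1 + 5·22 = 2321.3
H: 4·255 + 3·10.4 + 5·34 = 1221.2
I: 4·119 + 3·2.3 + 5·87 = 917.9
J: 4·591 + 3·9.6 + 5·89 = 2837.8
Lowest: B at 844.8.

B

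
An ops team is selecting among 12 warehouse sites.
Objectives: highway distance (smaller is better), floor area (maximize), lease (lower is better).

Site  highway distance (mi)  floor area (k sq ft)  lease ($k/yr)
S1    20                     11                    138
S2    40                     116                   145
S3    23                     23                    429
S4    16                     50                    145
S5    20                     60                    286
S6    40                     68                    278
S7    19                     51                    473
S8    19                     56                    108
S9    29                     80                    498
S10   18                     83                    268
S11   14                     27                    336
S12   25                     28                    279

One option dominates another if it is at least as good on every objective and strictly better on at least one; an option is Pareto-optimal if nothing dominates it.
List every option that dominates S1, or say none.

S8: highway distance 19≤20, floor area 56≥11, lease 108≤138 — dominates S1.
Others (S2, S3, S4, S5, S6, S7, S9, S10, S11, S12) are each worse than S1 on at least one objective.

S8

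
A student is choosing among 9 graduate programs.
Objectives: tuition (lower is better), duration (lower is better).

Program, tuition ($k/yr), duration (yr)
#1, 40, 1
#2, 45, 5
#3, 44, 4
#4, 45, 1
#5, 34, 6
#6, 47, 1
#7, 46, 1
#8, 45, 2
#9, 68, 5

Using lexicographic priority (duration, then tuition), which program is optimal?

First minimize duration: best is 1, kept {#1, #4, #6, #7}.
Then minimize tuition: best is 40, kept {#1}.

#1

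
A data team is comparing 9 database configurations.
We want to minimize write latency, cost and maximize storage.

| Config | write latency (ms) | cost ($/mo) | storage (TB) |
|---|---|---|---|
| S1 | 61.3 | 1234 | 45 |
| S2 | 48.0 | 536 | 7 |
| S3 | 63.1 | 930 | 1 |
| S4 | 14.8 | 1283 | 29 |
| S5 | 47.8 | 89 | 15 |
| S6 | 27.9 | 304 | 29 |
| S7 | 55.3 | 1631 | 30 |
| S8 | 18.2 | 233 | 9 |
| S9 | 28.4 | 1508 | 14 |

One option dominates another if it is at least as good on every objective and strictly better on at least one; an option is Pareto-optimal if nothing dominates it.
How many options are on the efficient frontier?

S1: not dominated (best storage).
S2: dominated by S5 (write latency 47.8≤48.0, cost 89≤536, storage 15≥7).
S3: dominated by S2 (write latency 48.0≤63.1, cost 536≤930, storage 7≥1).
S4: not dominated (best write latency).
S5: not dominated (best cost).
S6: not dominated.
S7: not dominated.
S8: not dominated.
S9: dominated by S4 (write latency 14.8≤28.4, cost 1283≤1508, storage 29≥14).
Pareto-optimal: S1, S4, S5, S6, S7, S8 → 6.

6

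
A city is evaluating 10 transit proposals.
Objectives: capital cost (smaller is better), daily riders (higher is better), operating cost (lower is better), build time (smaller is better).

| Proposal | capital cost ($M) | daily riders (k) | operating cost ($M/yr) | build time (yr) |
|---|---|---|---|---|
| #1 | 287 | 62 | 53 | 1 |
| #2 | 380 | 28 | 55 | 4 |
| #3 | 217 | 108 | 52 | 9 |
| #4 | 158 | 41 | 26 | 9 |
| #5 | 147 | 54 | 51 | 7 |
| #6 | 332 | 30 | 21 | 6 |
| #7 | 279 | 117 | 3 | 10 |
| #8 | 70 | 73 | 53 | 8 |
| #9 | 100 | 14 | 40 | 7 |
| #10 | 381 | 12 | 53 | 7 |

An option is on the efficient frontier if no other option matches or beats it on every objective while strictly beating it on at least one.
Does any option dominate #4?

#1: worse on capital cost (287 vs 158).
#2: worse on capital cost (380 vs 158).
#3: worse on capital cost (217 vs 158).
#5: worse on operating cost (51 vs 26).
#6: worse on capital cost (332 vs 158).
#7: worse on capital cost (279 vs 158).
#8: worse on operating cost (53 vs 26).
#9: worse on daily riders (14 vs 41).
#10: worse on capital cost (381 vs 158).
No option is at least as good as #4 on every objective and strictly better on one.

No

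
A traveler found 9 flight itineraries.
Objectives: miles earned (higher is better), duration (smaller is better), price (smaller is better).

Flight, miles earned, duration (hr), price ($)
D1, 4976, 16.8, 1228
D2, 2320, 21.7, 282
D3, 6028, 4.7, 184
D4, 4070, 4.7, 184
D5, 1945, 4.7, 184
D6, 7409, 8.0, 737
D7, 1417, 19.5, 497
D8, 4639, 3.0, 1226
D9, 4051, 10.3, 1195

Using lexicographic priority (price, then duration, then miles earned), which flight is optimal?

First minimize price: best is 184, kept {D3, D4, D5}.
Then minimize duration: best is 4.7, kept {D3, D4, D5}.
Then maximize miles earned: best is 6028, kept {D3}.

D3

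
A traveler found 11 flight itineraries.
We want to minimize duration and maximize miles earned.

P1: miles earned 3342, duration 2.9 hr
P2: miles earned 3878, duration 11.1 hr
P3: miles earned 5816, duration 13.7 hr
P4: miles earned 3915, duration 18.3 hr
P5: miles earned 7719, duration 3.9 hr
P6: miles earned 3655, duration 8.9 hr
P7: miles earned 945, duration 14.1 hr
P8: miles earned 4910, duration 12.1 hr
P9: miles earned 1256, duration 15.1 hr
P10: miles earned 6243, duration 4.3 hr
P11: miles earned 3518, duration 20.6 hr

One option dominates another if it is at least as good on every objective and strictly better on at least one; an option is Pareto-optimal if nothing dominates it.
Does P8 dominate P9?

P8 vs P9: miles earned 4910≥1256, duration 12.1≤15.1 — P8 is at least as good on every objective with at least one strict improvement.

Yes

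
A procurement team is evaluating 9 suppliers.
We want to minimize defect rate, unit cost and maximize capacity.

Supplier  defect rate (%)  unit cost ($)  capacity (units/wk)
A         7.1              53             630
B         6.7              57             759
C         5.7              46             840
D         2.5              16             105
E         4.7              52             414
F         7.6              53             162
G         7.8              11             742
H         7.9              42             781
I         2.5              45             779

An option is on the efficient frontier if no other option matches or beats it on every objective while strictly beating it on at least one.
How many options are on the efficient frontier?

A: dominated by C (defect rate 5.7≤7.1, unit cost 46≤53, capacity 840≥630).
B: dominated by C (defect rate 5.7≤6.7, unit cost 46≤57, capacity 840≥759).
C: not dominated (best capacity).
D: not dominated.
E: dominated by I (defect rate 2.5≤4.7, unit cost 45≤52, capacity 779≥414).
F: dominated by A (defect rate 7.1≤7.6, unit cost 53≤53, capacity 630≥162).
G: not dominated (best unit cost).
H: not dominated.
I: not dominated.
Pareto-optimal: C, D, G, H, I → 5.

5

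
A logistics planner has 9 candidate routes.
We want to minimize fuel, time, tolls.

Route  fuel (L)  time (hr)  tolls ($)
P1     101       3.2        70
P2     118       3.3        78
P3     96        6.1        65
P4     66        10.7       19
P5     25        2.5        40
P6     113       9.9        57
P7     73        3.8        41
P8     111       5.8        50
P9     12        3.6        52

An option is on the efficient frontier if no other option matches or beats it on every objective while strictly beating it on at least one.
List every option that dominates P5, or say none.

P1: worse on fuel (101 vs 25).
P2: worse on fuel (118 vs 25).
P3: worse on fuel (96 vs 25).
P4: worse on fuel (66 vs 25).
P6: worse on fuel (113 vs 25).
P7: worse on fuel (73 vs 25).
P8: worse on fuel (111 vs 25).
P9: worse on time (3.6 vs 2.5).
No option dominates P5.

none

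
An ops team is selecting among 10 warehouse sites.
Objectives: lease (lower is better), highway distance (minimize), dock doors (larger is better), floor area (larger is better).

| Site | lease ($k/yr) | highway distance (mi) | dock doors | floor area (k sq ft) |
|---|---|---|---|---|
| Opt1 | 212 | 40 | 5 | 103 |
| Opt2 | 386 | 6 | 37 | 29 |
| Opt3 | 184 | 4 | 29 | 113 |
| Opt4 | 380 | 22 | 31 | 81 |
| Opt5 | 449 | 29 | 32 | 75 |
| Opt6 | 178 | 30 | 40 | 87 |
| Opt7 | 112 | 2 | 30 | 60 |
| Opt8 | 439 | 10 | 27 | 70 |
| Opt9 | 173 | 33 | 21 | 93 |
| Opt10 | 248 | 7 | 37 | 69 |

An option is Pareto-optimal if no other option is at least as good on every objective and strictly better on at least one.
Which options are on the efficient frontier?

Opt1: dominated by Opt3 (lease 184≤212, highway distance 4≤40, dock doors 29≥5, floor area 113≥103).
Opt2: not dominated.
Opt3: not dominated (best floor area).
Opt4: not dominated.
Opt5: not dominated.
Opt6: not dominated (best dock doors).
Opt7: not dominated (best lease).
Opt8: dominated by Opt3 (lease 184≤439, highway distance 4≤10, dock doors 29≥27, floor area 113≥70).
Opt9: not dominated.
Opt10: not dominated.

Opt2, Opt3, Opt4, Opt5, Opt6, Opt7, Opt9, Opt10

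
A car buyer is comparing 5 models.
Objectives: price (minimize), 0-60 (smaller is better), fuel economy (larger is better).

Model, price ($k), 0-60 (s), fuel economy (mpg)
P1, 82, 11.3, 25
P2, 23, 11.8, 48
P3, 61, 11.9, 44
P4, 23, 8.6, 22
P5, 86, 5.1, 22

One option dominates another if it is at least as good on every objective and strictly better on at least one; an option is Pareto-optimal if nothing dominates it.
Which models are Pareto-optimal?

P1: not dominated.
P2: not dominated (best fuel economy).
P3: dominated by P2 (price 23≤61, 0-60 11.8≤11.9, fuel economy 48≥44).
P4: not dominated.
P5: not dominated (best 0-60).

P1, P2, P4, P5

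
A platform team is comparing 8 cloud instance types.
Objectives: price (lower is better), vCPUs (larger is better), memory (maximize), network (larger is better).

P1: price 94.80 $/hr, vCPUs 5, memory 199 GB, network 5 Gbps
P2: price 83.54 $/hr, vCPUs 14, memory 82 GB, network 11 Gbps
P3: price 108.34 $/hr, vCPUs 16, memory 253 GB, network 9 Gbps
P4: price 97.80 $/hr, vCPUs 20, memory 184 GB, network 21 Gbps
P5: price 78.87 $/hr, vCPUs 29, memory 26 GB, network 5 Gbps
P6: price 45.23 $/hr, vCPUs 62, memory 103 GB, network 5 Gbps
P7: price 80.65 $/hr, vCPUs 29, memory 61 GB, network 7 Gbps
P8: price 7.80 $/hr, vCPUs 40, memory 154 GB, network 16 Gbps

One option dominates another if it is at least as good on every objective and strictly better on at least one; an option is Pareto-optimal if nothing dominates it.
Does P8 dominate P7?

P8 vs P7: price 7.80≤80.65, vCPUs 40≥29, memory 154≥61, network 16≥7 — P8 is at least as good on every objective with at least one strict improvement.

Yes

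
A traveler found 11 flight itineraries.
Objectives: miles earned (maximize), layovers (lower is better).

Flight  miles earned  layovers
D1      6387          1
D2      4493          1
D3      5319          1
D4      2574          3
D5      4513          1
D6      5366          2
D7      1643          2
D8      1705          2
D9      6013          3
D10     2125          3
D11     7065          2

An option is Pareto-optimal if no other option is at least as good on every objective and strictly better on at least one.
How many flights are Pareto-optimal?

D1: not dominated.
D2: dominated by D1 (miles earned 6387≥4493, layovers 1≤1).
D3: dominated by D1 (miles earned 6387≥5319, layovers 1≤1).
D4: dominated by D1 (miles earned 6387≥2574, layovers 1≤3).
D5: dominated by D1 (miles earned 6387≥4513, layovers 1≤1).
D6: dominated by D1 (miles earned 6387≥5366, layovers 1≤2).
D7: dominated by D1 (miles earned 6387≥1643, layovers 1≤2).
D8: dominated by D1 (miles earned 6387≥1705, layovers 1≤2).
D9: dominated by D1 (miles earned 6387≥6013, layovers 1≤3).
D10: dominated by D1 (miles earned 6387≥2125, layovers 1≤3).
D11: not dominated (best miles earned).
Pareto-optimal: D1, D11 → 2.

2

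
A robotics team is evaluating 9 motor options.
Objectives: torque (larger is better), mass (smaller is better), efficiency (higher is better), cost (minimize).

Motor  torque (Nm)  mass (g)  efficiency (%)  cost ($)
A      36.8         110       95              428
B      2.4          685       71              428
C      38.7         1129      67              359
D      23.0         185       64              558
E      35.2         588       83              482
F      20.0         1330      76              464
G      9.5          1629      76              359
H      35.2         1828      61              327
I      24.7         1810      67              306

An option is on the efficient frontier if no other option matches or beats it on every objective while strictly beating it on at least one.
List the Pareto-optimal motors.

A, C, G, H, I

A: not dominated (best mass).
B: dominated by A (torque 36.8≥2.4, mass 110≤685, efficiency 95≥71, cost 428≤428).
C: not dominated (best torque).
D: dominated by A (torque 36.8≥23.0, mass 110≤185, efficiency 95≥64, cost 428≤558).
E: dominated by A (torque 36.8≥35.2, mass 110≤588, efficiency 95≥83, cost 428≤482).
F: dominated by A (torque 36.8≥20.0, mass 110≤1330, efficiency 95≥76, cost 428≤464).
G: not dominated.
H: not dominated.
I: not dominated (best cost).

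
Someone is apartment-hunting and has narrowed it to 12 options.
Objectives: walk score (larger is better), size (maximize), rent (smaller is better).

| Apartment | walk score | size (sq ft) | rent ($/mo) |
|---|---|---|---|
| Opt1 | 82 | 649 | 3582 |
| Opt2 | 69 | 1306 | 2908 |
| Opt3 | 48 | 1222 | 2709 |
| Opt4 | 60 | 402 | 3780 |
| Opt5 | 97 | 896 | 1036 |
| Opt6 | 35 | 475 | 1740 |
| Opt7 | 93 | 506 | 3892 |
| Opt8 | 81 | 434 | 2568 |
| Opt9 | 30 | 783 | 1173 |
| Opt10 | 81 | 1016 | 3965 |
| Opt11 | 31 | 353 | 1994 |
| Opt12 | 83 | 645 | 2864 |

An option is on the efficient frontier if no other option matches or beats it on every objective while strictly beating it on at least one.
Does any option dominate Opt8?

Opt5 vs Opt8: walk score 97≥81, size 896≥434, rent 1036≤2568 — Opt5 is at least as good on every objective and strictly better on at least one, so Opt5 dominates Opt8.

Yes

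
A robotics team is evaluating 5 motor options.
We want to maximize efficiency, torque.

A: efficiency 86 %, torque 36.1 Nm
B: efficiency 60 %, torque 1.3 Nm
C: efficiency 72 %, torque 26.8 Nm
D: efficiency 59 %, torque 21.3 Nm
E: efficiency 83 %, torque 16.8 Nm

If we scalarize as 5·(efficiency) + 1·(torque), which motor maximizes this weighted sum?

A: 5·86 + 1·36.1 = 466.1
B: 5·60 + 1·1.3 = 301.3
C: 5·72 + 1·26.8 = 386.8
D: 5·59 + 1·21.3 = 316.3
E: 5·83 + 1·16.8 = 431.8
Highest: A at 466.1.

A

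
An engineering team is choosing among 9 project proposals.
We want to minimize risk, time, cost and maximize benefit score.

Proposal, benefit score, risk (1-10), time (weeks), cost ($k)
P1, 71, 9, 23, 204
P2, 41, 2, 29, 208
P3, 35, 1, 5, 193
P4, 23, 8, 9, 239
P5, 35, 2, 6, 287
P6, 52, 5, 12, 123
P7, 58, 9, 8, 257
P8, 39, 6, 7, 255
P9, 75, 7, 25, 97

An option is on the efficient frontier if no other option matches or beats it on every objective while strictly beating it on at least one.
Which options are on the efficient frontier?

P1, P2, P3, P6, P7, P8, P9

P1: not dominated.
P2: not dominated.
P3: not dominated (best risk).
P4: dominated by P3 (benefit score 35≥23, risk 1≤8, time 5≤9, cost 193≤239).
P5: dominated by P3 (benefit score 35≥35, risk 1≤2, time 5≤6, cost 193≤287).
P6: not dominated.
P7: not dominated.
P8: not dominated.
P9: not dominated (best benefit score).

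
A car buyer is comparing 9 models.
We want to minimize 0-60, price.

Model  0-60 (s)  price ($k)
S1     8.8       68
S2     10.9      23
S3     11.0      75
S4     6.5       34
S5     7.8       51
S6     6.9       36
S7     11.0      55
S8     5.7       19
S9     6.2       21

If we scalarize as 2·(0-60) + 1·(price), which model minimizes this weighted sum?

S8

S1: 2·8.8 + 1·68 = 85.6
S2: 2·10.9 + 1·23 = 44.8
S3: 2·11.0 + 1·75 = 97.0
S4: 2·6.5 + 1·34 = 47.0
S5: 2·7.8 + 1·51 = 66.6
S6: 2·6.9 + 1·36 = 49.8
S7: 2·11.0 + 1·55 = 77.0
S8: 2·5.7 + 1·19 = 30.4
S9: 2·6.2 + 1·21 = 33.4
Lowest: S8 at 30.4.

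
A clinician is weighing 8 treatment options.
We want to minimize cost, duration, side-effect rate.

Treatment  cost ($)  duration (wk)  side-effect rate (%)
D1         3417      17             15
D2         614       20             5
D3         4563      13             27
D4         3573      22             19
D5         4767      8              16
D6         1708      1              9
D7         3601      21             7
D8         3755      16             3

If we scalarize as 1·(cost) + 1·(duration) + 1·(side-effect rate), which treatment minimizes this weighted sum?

D1: 1·3417 + 1·17 + 1·15 = 3449
D2: 1·614 + 1·20 + 1·5 = 639
D3: 1·4563 + 1·13 + 1·27 = 4603
D4: 1·3573 + 1·22 + 1·19 = 3614
D5: 1·4767 + 1·8 + 1·16 = 4791
D6: 1·1708 + 1·1 + 1·9 = 1718
D7: 1·3601 + 1·21 + 1·7 = 3629
D8: 1·3755 + 1·16 + 1·3 = 3774
Lowest: D2 at 639.

D2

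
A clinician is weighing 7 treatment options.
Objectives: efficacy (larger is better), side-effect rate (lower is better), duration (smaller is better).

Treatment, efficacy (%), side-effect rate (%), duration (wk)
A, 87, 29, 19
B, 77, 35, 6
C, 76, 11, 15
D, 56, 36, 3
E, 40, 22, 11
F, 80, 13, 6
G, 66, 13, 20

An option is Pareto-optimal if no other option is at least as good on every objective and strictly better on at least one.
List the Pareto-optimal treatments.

A, C, D, F

A: not dominated (best efficacy).
B: dominated by F (efficacy 80≥77, side-effect rate 13≤35, duration 6≤6).
C: not dominated (best side-effect rate).
D: not dominated (best duration).
E: dominated by F (efficacy 80≥40, side-effect rate 13≤22, duration 6≤11).
F: not dominated.
G: dominated by C (efficacy 76≥66, side-effect rate 11≤13, duration 15≤20).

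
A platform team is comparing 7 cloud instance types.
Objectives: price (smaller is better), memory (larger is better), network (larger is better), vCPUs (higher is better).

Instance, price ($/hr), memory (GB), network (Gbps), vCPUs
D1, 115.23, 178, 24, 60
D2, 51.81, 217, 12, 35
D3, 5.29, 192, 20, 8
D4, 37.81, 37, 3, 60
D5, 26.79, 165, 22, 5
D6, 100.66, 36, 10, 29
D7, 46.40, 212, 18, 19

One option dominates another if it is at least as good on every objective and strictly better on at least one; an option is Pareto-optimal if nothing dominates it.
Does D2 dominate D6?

Yes

D2 vs D6: price 51.81≤100.66, memory 217≥36, network 12≥10, vCPUs 35≥29 — D2 is at least as good on every objective with at least one strict improvement.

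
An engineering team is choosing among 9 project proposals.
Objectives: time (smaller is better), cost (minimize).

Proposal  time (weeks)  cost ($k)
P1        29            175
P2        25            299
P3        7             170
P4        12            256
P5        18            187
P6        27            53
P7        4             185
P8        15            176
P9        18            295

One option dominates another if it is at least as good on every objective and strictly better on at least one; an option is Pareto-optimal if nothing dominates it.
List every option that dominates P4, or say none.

P3, P7

P3: time 7≤12, cost 170≤256 — dominates P4.
P7: time 4≤12, cost 185≤256 — dominates P4.
Others (P1, P2, P5, P6, P8, P9) are each worse than P4 on at least one objective.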